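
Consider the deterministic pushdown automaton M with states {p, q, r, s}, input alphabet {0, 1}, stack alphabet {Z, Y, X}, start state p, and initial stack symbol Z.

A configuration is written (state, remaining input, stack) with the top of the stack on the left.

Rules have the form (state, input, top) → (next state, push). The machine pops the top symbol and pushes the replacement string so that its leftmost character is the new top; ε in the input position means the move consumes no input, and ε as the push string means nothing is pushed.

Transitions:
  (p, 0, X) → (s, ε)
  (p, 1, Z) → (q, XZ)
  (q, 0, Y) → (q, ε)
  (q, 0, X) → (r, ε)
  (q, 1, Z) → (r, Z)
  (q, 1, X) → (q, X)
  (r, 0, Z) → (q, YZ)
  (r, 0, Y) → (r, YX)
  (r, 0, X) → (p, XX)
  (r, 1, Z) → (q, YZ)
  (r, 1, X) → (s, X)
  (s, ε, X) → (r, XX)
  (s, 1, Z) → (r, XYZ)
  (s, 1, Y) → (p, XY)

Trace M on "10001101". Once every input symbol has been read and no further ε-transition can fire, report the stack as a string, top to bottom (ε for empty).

(p, 10001101, Z) ⊢ (q, 0001101, XZ) ⊢ (r, 001101, Z) ⊢ (q, 01101, YZ) ⊢ (q, 1101, Z) ⊢ (r, 101, Z) ⊢ (q, 01, YZ) ⊢ (q, 1, Z) ⊢ (r, ε, Z)
All input consumed in state r with stack Z.

Z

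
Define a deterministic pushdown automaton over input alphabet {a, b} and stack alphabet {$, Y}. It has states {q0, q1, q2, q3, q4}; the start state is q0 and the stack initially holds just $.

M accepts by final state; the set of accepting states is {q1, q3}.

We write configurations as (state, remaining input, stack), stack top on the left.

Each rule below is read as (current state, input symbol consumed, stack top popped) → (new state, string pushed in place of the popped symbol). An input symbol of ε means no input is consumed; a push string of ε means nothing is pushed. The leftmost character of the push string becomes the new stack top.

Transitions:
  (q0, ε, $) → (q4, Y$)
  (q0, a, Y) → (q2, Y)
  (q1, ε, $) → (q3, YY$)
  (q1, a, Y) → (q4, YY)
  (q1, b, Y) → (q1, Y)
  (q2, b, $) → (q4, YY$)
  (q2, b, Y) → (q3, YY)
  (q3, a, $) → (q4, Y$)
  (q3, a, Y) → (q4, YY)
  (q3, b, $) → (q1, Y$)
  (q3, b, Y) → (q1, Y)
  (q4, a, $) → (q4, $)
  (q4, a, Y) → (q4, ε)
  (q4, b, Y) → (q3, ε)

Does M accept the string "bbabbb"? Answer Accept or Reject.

(q0, bbabbb, $)
  ε-move, top $: go to q4, push Y$ → (q4, bbabbb, Y$)
  read b, top Y: go to q3, push ε → (q3, babbb, $)
  read b, top $: go to q1, push Y$ → (q1, abbb, Y$)
  read a, top Y: go to q4, push YY → (q4, bbb, YY$)
  read b, top Y: go to q3, push ε → (q3, bb, Y$)
  read b, top Y: go to q1, push Y → (q1, b, Y$)
  read b, top Y: go to q1, push Y → (q1, ε, Y$)
All input consumed; state q1 ∈ F.

Accept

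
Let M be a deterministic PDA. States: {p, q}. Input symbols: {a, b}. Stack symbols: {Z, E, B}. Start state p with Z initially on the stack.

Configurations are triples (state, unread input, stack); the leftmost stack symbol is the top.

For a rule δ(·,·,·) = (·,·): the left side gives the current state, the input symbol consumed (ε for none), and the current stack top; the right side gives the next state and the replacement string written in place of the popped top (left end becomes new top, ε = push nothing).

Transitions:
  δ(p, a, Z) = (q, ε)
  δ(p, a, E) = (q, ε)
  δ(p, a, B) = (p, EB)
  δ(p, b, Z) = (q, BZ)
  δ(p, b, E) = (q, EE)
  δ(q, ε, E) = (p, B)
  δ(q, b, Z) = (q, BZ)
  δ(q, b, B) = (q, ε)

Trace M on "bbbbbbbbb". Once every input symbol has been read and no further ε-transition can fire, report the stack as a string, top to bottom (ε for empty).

BZ

(p, bbbbbbbbb, Z)
  read b, top Z: go to q, push BZ → (q, bbbbbbbb, BZ)
  read b, top B: go to q, push ε → (q, bbbbbbb, Z)
  read b, top Z: go to q, push BZ → (q, bbbbbb, BZ)
  read b, top B: go to q, push ε → (q, bbbbb, Z)
  read b, top Z: go to q, push BZ → (q, bbbb, BZ)
  read b, top B: go to q, push ε → (q, bbb, Z)
  read b, top Z: go to q, push BZ → (q, bb, BZ)
  read b, top B: go to q, push ε → (q, b, Z)
  read b, top Z: go to q, push BZ → (q, ε, BZ)
All input consumed in state q with stack BZ.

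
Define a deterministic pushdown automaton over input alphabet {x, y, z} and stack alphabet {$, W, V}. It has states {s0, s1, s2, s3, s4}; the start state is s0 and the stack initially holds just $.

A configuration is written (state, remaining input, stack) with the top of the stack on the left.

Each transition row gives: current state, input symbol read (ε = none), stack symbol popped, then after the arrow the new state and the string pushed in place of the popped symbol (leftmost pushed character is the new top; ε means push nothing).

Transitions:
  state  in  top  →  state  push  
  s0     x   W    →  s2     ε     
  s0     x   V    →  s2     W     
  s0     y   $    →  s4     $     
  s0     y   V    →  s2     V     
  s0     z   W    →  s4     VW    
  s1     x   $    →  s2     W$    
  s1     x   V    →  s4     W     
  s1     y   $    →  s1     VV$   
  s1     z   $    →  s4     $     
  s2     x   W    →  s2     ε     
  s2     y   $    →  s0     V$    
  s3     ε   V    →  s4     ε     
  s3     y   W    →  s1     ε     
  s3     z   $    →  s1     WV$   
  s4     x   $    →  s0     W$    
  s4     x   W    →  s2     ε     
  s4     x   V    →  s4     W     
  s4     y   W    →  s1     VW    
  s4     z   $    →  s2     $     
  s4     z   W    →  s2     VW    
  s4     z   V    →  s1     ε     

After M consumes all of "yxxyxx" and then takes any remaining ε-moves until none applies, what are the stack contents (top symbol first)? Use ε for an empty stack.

$

(s0, yxxyxx, $) ⊢ (s4, xxyxx, $) ⊢ (s0, xyxx, W$) ⊢ (s2, yxx, $) ⊢ (s0, xx, V$) ⊢ (s2, x, W$) ⊢ (s2, ε, $)
All input consumed in state s2 with stack $.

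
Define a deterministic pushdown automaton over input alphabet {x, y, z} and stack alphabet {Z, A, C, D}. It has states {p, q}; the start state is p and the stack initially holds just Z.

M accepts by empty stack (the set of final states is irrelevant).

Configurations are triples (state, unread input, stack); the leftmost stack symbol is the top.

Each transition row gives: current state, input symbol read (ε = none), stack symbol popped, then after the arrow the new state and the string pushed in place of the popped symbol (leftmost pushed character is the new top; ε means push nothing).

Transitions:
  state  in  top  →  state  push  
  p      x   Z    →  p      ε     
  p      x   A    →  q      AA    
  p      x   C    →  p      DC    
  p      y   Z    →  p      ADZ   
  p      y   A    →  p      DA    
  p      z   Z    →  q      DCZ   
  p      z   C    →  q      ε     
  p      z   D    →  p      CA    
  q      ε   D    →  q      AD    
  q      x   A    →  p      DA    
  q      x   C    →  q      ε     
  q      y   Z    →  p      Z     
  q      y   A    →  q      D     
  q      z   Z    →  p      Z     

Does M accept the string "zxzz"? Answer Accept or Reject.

(p, zxzz, Z)
  read z, top Z: go to q, push DCZ → (q, xzz, DCZ)
  ε-move, top D: go to q, push AD → (q, xzz, ADCZ)
  read x, top A: go to p, push DA → (p, zz, DADCZ)
  read z, top D: go to p, push CA → (p, z, CAADCZ)
  read z, top C: go to q, push ε → (q, ε, AADCZ)
All input consumed; stack is AADCZ, not empty, and no further ε-move applies.

Reject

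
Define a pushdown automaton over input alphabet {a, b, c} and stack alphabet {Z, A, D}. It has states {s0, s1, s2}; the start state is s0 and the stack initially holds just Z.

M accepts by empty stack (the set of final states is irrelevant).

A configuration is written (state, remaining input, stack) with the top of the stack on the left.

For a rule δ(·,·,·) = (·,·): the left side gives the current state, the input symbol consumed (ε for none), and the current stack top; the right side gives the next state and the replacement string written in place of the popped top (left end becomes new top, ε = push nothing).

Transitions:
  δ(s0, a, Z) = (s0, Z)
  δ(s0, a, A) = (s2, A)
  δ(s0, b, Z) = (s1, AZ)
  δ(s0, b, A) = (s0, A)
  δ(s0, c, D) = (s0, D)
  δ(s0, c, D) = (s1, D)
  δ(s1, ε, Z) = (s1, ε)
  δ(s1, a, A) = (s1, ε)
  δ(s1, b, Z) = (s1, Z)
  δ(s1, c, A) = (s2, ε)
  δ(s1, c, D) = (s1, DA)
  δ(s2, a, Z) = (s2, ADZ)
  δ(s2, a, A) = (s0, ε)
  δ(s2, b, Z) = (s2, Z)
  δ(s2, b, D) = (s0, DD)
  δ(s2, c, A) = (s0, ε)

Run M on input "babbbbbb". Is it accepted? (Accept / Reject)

One accepting computation: (s0, babbbbbb, Z) ⊢ (s1, abbbbbb, AZ) ⊢ (s1, bbbbbb, Z) ⊢ (s1, bbbbb, Z) ⊢ (s1, bbbb, Z) ⊢ (s1, bbb, Z) ⊢ (s1, bb, Z) ⊢ (s1, b, Z) ⊢ (s1, ε, Z) ⊢ (s1, ε, ε)
All input consumed and the stack is empty.

Accept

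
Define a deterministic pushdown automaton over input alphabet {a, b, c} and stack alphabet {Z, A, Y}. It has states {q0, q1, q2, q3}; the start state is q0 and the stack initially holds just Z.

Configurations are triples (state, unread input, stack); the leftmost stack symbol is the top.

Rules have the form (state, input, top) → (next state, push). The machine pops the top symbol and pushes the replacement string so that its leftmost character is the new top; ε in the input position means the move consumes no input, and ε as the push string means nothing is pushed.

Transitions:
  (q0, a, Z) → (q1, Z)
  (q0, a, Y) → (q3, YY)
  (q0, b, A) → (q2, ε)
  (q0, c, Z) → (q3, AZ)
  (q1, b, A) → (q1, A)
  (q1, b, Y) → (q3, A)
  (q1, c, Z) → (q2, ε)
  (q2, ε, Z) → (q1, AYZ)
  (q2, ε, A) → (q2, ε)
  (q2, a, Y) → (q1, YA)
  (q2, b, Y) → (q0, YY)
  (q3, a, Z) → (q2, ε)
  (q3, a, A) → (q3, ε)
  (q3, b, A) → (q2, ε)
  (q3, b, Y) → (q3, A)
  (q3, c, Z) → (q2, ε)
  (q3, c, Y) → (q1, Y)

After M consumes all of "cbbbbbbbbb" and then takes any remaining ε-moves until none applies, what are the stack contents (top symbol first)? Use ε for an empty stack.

(q0, cbbbbbbbbb, Z)
  read c, top Z: go to q3, push AZ → (q3, bbbbbbbbb, AZ)
  read b, top A: go to q2, push ε → (q2, bbbbbbbb, Z)
  ε-move, top Z: go to q1, push AYZ → (q1, bbbbbbbb, AYZ)
  read b, top A: go to q1, push A → (q1, bbbbbbb, AYZ)
  read b, top A: go to q1, push A → (q1, bbbbbb, AYZ)
  read b, top A: go to q1, push A → (q1, bbbbb, AYZ)
  read b, top A: go to q1, push A → (q1, bbbb, AYZ)
  read b, top A: go to q1, push A → (q1, bbb, AYZ)
  read b, top A: go to q1, push A → (q1, bb, AYZ)
  read b, top A: go to q1, push A → (q1, b, AYZ)
  read b, top A: go to q1, push A → (q1, ε, AYZ)
All input consumed in state q1 with stack AYZ.

AYZ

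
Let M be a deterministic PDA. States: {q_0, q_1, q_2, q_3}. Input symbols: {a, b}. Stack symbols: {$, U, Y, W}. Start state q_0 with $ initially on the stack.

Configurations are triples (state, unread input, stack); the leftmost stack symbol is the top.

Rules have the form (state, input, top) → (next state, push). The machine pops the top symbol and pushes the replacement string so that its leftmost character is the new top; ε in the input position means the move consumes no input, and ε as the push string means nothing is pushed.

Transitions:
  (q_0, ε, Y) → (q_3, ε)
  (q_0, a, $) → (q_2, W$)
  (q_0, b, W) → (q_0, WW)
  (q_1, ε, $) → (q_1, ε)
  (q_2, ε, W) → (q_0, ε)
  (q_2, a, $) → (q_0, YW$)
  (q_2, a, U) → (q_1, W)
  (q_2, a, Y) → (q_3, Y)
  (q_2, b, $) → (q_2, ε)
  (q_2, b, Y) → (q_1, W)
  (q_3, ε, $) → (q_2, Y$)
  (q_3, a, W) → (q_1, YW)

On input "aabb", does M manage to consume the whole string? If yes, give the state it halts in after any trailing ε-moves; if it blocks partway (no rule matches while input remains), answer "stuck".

stuck

(q_0, aabb, $)
  read a, top $: go to q_2, push W$ → (q_2, abb, W$)
  ε-move, top W: go to q_0, push ε → (q_0, abb, $)
  read a, top $: go to q_2, push W$ → (q_2, bb, W$)
  ε-move, top W: go to q_0, push ε → (q_0, bb, $)
No transition for (q_0, b, top $); M blocks with input bb remaining.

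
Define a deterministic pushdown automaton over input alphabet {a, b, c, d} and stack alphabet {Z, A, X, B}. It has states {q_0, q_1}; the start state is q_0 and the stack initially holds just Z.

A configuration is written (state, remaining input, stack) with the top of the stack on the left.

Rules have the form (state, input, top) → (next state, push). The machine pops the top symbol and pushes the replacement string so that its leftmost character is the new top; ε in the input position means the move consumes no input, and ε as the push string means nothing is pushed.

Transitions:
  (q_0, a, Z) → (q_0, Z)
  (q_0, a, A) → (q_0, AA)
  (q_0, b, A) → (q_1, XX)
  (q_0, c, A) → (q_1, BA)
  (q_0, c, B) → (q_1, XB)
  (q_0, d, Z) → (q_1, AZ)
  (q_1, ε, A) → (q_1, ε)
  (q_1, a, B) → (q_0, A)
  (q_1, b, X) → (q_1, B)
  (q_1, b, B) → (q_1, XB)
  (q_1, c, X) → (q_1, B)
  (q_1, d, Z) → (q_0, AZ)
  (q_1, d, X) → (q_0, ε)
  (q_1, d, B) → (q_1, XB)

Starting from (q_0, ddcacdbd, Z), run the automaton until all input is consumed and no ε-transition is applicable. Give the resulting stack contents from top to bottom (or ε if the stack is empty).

(q_0, ddcacdbd, Z) ⊢ (q_1, dcacdbd, AZ) ⊢ (q_1, dcacdbd, Z) ⊢ (q_0, cacdbd, AZ) ⊢ (q_1, acdbd, BAZ) ⊢ (q_0, cdbd, AAZ) ⊢ (q_1, dbd, BAAZ) ⊢ (q_1, bd, XBAAZ) ⊢ (q_1, d, BBAAZ) ⊢ (q_1, ε, XBBAAZ)
All input consumed in state q_1 with stack XBBAAZ.

XBBAAZ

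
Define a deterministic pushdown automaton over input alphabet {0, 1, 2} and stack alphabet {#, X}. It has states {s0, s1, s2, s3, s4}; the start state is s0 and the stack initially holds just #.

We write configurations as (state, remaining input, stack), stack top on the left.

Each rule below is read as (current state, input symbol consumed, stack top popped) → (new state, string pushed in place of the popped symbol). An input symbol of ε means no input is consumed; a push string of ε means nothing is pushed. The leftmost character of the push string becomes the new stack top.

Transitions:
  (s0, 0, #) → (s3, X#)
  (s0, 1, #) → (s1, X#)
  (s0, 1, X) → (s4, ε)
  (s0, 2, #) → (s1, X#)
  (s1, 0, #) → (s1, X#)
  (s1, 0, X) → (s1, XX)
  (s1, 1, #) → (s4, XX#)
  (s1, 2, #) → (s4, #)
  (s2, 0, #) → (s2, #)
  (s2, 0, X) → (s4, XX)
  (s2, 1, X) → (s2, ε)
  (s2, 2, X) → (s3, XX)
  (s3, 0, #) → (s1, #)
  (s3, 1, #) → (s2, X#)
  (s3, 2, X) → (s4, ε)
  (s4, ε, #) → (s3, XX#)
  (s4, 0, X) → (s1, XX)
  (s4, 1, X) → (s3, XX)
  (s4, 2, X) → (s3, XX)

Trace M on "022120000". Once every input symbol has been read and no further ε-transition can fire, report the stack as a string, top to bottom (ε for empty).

(s0, 022120000, #) ⊢ (s3, 22120000, X#) ⊢ (s4, 2120000, #) ⊢ (s3, 2120000, XX#) ⊢ (s4, 120000, X#) ⊢ (s3, 20000, XX#) ⊢ (s4, 0000, X#) ⊢ (s1, 000, XX#) ⊢ (s1, 00, XXX#) ⊢ (s1, 0, XXXX#) ⊢ (s1, ε, XXXXX#)
All input consumed in state s1 with stack XXXXX#.

XXXXX#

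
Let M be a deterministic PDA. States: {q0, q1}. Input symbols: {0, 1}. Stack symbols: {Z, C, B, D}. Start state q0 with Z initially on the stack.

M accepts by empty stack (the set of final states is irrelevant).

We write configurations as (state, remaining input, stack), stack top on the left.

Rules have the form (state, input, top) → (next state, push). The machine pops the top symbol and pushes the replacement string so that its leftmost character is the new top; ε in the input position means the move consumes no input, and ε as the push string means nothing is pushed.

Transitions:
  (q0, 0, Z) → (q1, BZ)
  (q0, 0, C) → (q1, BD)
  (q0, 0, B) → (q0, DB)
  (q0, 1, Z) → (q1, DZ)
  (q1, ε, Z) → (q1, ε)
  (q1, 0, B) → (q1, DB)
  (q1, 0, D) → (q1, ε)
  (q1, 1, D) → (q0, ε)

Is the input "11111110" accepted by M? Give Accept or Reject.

(q0, 11111110, Z)
  read 1, top Z: go to q1, push DZ → (q1, 1111110, DZ)
  read 1, top D: go to q0, push ε → (q0, 111110, Z)
  read 1, top Z: go to q1, push DZ → (q1, 11110, DZ)
  read 1, top D: go to q0, push ε → (q0, 1110, Z)
  read 1, top Z: go to q1, push DZ → (q1, 110, DZ)
  read 1, top D: go to q0, push ε → (q0, 10, Z)
  read 1, top Z: go to q1, push DZ → (q1, 0, DZ)
  read 0, top D: go to q1, push ε → (q1, ε, Z)
  ε-move, top Z: go to q1, push ε → (q1, ε, ε)
All input consumed and the stack is empty.

Accept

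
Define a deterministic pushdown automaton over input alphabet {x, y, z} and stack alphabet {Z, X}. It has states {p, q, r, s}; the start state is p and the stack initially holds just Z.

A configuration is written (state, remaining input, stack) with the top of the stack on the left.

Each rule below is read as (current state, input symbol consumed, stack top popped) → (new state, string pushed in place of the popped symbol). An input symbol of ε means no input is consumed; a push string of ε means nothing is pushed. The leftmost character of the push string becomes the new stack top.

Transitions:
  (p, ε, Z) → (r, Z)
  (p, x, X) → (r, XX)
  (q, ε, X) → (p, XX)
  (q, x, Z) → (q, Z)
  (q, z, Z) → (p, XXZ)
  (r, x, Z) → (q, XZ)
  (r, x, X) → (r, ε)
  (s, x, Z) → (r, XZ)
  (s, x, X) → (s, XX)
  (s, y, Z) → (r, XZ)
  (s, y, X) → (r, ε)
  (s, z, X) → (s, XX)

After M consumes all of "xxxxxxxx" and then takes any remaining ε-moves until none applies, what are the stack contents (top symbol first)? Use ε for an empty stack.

(p, xxxxxxxx, Z)
  ε-move, top Z: go to r, push Z → (r, xxxxxxxx, Z)
  read x, top Z: go to q, push XZ → (q, xxxxxxx, XZ)
  ε-move, top X: go to p, push XX → (p, xxxxxxx, XXZ)
  read x, top X: go to r, push XX → (r, xxxxxx, XXXZ)
  read x, top X: go to r, push ε → (r, xxxxx, XXZ)
  read x, top X: go to r, push ε → (r, xxxx, XZ)
  read x, top X: go to r, push ε → (r, xxx, Z)
  read x, top Z: go to q, push XZ → (q, xx, XZ)
  ε-move, top X: go to p, push XX → (p, xx, XXZ)
  read x, top X: go to r, push XX → (r, x, XXXZ)
  read x, top X: go to r, push ε → (r, ε, XXZ)
All input consumed in state r with stack XXZ.

XXZ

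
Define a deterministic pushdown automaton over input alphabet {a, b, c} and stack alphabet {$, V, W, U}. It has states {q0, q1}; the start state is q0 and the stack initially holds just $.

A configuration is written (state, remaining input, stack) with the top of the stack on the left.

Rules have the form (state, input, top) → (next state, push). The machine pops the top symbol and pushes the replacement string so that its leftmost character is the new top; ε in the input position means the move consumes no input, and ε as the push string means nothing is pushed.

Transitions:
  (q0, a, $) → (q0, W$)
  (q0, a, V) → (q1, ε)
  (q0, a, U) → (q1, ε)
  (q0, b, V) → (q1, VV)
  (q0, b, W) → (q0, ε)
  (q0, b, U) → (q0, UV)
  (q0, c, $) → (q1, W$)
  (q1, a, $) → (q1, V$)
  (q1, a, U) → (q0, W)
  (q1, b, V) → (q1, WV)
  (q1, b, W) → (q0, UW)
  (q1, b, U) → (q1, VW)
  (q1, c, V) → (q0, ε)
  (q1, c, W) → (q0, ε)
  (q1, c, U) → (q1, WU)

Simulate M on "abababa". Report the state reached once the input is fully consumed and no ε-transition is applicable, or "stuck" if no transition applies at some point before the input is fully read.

(q0, abababa, $) ⊢ (q0, bababa, W$) ⊢ (q0, ababa, $) ⊢ (q0, baba, W$) ⊢ (q0, aba, $) ⊢ (q0, ba, W$) ⊢ (q0, a, $) ⊢ (q0, ε, W$)
All input consumed; M is in state q0.

q0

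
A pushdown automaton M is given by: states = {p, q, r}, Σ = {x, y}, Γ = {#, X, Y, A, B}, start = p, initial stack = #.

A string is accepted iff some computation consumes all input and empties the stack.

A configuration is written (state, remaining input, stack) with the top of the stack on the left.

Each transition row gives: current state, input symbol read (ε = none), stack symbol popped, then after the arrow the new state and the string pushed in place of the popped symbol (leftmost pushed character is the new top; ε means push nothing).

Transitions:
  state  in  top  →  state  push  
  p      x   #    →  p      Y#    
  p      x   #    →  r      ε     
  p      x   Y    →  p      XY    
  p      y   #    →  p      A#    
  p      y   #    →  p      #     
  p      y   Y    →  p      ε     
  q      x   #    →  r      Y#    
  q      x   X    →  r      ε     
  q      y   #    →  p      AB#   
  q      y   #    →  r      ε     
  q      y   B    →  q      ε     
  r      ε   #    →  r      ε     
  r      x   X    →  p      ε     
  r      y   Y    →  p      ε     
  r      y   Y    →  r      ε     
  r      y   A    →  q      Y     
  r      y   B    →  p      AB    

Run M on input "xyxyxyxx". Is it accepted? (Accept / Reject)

Reject

No computation consumes all input and empties the stack.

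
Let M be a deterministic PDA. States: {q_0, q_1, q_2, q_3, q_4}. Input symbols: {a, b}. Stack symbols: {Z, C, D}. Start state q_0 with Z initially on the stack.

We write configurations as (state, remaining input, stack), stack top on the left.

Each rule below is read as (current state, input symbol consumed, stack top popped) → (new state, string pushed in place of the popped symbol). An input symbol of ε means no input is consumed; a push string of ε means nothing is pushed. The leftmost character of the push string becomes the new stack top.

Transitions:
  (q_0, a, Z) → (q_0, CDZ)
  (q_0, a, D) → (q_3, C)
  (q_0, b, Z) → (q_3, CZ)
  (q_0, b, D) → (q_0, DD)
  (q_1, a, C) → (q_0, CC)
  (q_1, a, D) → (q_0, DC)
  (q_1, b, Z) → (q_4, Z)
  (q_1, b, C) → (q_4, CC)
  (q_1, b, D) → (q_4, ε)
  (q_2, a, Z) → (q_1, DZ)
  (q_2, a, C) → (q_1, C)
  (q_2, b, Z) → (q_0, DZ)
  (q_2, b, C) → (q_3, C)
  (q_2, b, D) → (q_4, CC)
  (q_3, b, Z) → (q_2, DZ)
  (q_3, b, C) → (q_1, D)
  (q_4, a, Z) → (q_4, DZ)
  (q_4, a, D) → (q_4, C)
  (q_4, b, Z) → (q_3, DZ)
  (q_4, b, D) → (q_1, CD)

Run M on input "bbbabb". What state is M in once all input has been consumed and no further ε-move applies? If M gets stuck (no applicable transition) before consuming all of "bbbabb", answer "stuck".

q_4

(q_0, bbbabb, Z) ⊢ (q_3, bbabb, CZ) ⊢ (q_1, babb, DZ) ⊢ (q_4, abb, Z) ⊢ (q_4, bb, DZ) ⊢ (q_1, b, CDZ) ⊢ (q_4, ε, CCDZ)
All input consumed; M is in state q_4.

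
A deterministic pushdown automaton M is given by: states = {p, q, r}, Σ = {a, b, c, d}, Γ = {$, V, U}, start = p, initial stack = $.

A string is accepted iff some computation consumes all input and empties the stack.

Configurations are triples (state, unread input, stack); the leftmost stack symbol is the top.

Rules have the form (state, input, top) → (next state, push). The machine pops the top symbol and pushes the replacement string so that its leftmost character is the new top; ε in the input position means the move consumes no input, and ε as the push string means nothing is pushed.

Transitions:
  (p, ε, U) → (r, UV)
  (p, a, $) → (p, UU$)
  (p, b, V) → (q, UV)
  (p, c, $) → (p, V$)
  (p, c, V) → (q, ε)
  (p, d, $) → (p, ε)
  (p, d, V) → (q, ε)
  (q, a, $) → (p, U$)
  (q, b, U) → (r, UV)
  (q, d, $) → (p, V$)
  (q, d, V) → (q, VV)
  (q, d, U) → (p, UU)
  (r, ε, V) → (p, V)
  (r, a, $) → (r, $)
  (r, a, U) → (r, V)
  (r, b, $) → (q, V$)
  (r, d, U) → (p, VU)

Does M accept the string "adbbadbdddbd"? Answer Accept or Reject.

(p, adbbadbdddbd, $)
  read a, top $: go to p, push UU$ → (p, dbbadbdddbd, UU$)
  ε-move, top U: go to r, push UV → (r, dbbadbdddbd, UVU$)
  read d, top U: go to p, push VU → (p, bbadbdddbd, VUVU$)
  read b, top V: go to q, push UV → (q, badbdddbd, UVUVU$)
  read b, top U: go to r, push UV → (r, adbdddbd, UVVUVU$)
  read a, top U: go to r, push V → (r, dbdddbd, VVVUVU$)
  ε-move, top V: go to p, push V → (p, dbdddbd, VVVUVU$)
  read d, top V: go to q, push ε → (q, bdddbd, VVUVU$)
No transition applies at (q, bdddbd, VVUVU$); input not fully consumed.

Reject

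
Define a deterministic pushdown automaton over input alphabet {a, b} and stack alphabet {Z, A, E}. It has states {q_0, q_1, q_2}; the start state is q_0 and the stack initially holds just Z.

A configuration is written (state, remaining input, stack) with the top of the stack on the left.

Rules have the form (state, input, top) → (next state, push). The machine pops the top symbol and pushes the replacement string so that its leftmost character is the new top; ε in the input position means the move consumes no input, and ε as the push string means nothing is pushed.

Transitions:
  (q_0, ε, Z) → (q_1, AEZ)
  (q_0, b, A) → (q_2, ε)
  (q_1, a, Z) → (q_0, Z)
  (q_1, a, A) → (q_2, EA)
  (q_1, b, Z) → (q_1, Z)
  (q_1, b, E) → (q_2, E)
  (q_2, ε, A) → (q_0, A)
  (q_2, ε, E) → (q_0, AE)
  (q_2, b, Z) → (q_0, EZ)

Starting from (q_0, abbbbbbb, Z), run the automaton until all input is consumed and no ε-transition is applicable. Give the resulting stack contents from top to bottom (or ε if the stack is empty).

(q_0, abbbbbbb, Z)
  ε-move, top Z: go to q_1, push AEZ → (q_1, abbbbbbb, AEZ)
  read a, top A: go to q_2, push EA → (q_2, bbbbbbb, EAEZ)
  ε-move, top E: go to q_0, push AE → (q_0, bbbbbbb, AEAEZ)
  read b, top A: go to q_2, push ε → (q_2, bbbbbb, EAEZ)
  ε-move, top E: go to q_0, push AE → (q_0, bbbbbb, AEAEZ)
  read b, top A: go to q_2, push ε → (q_2, bbbbb, EAEZ)
  ε-move, top E: go to q_0, push AE → (q_0, bbbbb, AEAEZ)
  read b, top A: go to q_2, push ε → (q_2, bbbb, EAEZ)
  ε-move, top E: go to q_0, push AE → (q_0, bbbb, AEAEZ)
  read b, top A: go to q_2, push ε → (q_2, bbb, EAEZ)
  ε-move, top E: go to q_0, push AE → (q_0, bbb, AEAEZ)
  read b, top A: go to q_2, push ε → (q_2, bb, EAEZ)
  ε-move, top E: go to q_0, push AE → (q_0, bb, AEAEZ)
  read b, top A: go to q_2, push ε → (q_2, b, EAEZ)
  ε-move, top E: go to q_0, push AE → (q_0, b, AEAEZ)
  read b, top A: go to q_2, push ε → (q_2, ε, EAEZ)
  ε-move, top E: go to q_0, push AE → (q_0, ε, AEAEZ)
All input consumed in state q_0 with stack AEAEZ.

AEAEZ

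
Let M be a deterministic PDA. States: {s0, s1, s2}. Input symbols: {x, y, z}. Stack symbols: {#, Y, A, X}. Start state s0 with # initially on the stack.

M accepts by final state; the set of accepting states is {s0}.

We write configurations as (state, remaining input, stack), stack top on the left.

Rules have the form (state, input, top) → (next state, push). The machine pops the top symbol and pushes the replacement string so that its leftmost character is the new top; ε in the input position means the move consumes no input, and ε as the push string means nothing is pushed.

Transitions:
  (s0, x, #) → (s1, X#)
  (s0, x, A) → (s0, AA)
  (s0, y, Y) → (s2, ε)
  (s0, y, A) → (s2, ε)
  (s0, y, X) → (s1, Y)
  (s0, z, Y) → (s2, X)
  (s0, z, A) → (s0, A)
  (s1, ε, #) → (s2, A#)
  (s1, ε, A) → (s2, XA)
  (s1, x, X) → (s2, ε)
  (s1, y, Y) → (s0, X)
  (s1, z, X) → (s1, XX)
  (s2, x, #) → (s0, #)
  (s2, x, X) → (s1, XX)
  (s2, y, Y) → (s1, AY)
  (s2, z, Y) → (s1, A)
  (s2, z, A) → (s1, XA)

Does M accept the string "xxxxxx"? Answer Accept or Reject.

(s0, xxxxxx, #)
  read x, top #: go to s1, push X# → (s1, xxxxx, X#)
  read x, top X: go to s2, push ε → (s2, xxxx, #)
  read x, top #: go to s0, push # → (s0, xxx, #)
  read x, top #: go to s1, push X# → (s1, xx, X#)
  read x, top X: go to s2, push ε → (s2, x, #)
  read x, top #: go to s0, push # → (s0, ε, #)
All input consumed; state s0 ∈ F.

Accept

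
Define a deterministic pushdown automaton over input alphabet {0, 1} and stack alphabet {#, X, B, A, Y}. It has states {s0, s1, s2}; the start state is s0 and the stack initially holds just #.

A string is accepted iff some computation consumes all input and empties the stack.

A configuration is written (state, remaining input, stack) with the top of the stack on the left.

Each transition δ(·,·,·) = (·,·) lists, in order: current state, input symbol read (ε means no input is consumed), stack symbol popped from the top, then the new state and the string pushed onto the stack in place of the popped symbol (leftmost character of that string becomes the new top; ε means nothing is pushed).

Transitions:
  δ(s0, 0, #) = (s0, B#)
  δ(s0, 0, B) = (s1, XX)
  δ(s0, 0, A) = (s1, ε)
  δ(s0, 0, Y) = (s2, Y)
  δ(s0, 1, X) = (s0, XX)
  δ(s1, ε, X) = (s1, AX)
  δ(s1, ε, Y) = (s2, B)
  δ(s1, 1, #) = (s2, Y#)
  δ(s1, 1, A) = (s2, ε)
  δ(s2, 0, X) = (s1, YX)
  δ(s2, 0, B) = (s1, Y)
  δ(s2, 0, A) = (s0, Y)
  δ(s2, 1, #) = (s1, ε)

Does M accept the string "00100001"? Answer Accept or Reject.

Reject

(s0, 00100001, #)
  read 0, top #: go to s0, push B# → (s0, 0100001, B#)
  read 0, top B: go to s1, push XX → (s1, 100001, XX#)
  ε-move, top X: go to s1, push AX → (s1, 100001, AXX#)
  read 1, top A: go to s2, push ε → (s2, 00001, XX#)
  read 0, top X: go to s1, push YX → (s1, 0001, YXX#)
  ε-move, top Y: go to s2, push B → (s2, 0001, BXX#)
  read 0, top B: go to s1, push Y → (s1, 001, YXX#)
  ε-move, top Y: go to s2, push B → (s2, 001, BXX#)
  read 0, top B: go to s1, push Y → (s1, 01, YXX#)
  ε-move, top Y: go to s2, push B → (s2, 01, BXX#)
  read 0, top B: go to s1, push Y → (s1, 1, YXX#)
  ε-move, top Y: go to s2, push B → (s2, 1, BXX#)
No transition applies at (s2, 1, BXX#); input not fully consumed.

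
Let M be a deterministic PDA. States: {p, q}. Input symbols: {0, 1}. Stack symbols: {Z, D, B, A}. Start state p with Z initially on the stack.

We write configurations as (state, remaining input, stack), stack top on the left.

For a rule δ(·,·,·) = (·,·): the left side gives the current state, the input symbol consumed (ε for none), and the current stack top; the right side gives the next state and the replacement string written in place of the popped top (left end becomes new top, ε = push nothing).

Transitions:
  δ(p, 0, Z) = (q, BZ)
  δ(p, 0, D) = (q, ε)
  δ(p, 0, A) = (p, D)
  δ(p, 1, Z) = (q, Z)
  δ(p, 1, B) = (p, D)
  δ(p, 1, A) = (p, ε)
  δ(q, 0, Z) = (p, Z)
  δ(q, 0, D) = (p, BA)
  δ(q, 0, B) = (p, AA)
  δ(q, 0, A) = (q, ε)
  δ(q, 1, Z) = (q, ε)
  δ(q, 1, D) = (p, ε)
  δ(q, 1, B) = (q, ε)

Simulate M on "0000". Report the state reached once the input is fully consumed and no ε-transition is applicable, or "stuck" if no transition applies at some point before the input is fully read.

q

(p, 0000, Z)
  read 0, top Z: go to q, push BZ → (q, 000, BZ)
  read 0, top B: go to p, push AA → (p, 00, AAZ)
  read 0, top A: go to p, push D → (p, 0, DAZ)
  read 0, top D: go to q, push ε → (q, ε, AZ)
All input consumed; M is in state q.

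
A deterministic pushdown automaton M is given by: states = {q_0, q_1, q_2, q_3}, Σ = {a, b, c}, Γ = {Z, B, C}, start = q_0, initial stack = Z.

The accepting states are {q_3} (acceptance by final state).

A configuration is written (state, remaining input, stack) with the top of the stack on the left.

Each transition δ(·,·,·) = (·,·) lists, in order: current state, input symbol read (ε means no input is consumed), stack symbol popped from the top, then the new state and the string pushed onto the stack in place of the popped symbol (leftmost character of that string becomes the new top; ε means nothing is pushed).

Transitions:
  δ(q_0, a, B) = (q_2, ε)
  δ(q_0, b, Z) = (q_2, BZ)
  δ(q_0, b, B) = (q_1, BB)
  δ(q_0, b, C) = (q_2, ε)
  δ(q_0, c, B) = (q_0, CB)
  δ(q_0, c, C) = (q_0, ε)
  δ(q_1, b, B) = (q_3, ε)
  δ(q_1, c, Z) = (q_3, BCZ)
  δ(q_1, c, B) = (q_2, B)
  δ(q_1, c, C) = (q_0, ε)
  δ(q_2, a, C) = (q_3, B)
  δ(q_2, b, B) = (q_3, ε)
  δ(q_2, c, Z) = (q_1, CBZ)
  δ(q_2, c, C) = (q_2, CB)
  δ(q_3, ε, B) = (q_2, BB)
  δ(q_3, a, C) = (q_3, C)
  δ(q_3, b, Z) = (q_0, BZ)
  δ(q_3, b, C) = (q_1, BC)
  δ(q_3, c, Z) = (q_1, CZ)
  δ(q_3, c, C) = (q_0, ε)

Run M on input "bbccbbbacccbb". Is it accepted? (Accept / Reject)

(q_0, bbccbbbacccbb, Z)
  read b, top Z: go to q_2, push BZ → (q_2, bccbbbacccbb, BZ)
  read b, top B: go to q_3, push ε → (q_3, ccbbbacccbb, Z)
  read c, top Z: go to q_1, push CZ → (q_1, cbbbacccbb, CZ)
  read c, top C: go to q_0, push ε → (q_0, bbbacccbb, Z)
  read b, top Z: go to q_2, push BZ → (q_2, bbacccbb, BZ)
  read b, top B: go to q_3, push ε → (q_3, bacccbb, Z)
  read b, top Z: go to q_0, push BZ → (q_0, acccbb, BZ)
  read a, top B: go to q_2, push ε → (q_2, cccbb, Z)
  read c, top Z: go to q_1, push CBZ → (q_1, ccbb, CBZ)
  read c, top C: go to q_0, push ε → (q_0, cbb, BZ)
  read c, top B: go to q_0, push CB → (q_0, bb, CBZ)
  read b, top C: go to q_2, push ε → (q_2, b, BZ)
  read b, top B: go to q_3, push ε → (q_3, ε, Z)
All input consumed; state q_3 ∈ F.

Accept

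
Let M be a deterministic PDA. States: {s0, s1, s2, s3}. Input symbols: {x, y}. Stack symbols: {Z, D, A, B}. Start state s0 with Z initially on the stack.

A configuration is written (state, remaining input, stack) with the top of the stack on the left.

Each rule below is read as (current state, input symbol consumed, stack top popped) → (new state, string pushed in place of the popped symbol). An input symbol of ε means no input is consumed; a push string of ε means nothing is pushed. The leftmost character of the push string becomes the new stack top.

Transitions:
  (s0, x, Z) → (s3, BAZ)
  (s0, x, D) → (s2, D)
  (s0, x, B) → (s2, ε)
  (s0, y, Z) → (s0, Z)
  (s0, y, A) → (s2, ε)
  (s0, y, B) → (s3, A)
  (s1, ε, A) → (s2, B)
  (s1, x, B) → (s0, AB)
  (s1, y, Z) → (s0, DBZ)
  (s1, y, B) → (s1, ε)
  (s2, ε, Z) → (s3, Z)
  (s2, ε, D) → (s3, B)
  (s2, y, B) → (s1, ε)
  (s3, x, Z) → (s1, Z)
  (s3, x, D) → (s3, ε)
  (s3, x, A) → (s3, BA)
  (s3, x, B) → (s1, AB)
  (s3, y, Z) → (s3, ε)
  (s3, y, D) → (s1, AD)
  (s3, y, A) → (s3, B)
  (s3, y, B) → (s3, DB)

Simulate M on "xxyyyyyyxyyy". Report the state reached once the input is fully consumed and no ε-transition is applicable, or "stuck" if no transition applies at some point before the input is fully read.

stuck

(s0, xxyyyyyyxyyy, Z) ⊢ (s3, xyyyyyyxyyy, BAZ) ⊢ (s1, yyyyyyxyyy, ABAZ) ⊢ (s2, yyyyyyxyyy, BBAZ) ⊢ (s1, yyyyyxyyy, BAZ) ⊢ (s1, yyyyxyyy, AZ) ⊢ (s2, yyyyxyyy, BZ) ⊢ (s1, yyyxyyy, Z) ⊢ (s0, yyxyyy, DBZ)
No transition for (s0, y, top D); M blocks with input yyxyyy remaining.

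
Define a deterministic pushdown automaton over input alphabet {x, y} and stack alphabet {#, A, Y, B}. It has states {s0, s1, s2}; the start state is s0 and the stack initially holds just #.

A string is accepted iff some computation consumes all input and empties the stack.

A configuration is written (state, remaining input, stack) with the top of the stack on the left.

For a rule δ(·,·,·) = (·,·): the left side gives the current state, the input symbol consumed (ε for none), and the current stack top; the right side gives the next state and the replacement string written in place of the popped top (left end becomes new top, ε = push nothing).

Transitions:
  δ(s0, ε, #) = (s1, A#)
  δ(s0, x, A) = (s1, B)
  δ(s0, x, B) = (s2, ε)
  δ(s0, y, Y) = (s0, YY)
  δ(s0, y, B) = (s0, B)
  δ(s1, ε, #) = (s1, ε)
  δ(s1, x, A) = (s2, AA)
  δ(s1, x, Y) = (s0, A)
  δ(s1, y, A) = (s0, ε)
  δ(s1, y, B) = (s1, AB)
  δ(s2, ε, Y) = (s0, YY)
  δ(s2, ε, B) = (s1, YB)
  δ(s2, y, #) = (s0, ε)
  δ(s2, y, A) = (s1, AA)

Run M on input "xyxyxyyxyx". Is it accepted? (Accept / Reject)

Reject

(s0, xyxyxyyxyx, #) ⊢ (s1, xyxyxyyxyx, A#) ⊢ (s2, yxyxyyxyx, AA#) ⊢ (s1, xyxyyxyx, AAA#) ⊢ (s2, yxyyxyx, AAAA#) ⊢ (s1, xyyxyx, AAAAA#) ⊢ (s2, yyxyx, AAAAAA#) ⊢ (s1, yxyx, AAAAAAA#) ⊢ (s0, xyx, AAAAAA#) ⊢ (s1, yx, BAAAAA#) ⊢ (s1, x, ABAAAAA#) ⊢ (s2, ε, AABAAAAA#)
All input consumed; stack is AABAAAAA#, not empty, and no further ε-move applies.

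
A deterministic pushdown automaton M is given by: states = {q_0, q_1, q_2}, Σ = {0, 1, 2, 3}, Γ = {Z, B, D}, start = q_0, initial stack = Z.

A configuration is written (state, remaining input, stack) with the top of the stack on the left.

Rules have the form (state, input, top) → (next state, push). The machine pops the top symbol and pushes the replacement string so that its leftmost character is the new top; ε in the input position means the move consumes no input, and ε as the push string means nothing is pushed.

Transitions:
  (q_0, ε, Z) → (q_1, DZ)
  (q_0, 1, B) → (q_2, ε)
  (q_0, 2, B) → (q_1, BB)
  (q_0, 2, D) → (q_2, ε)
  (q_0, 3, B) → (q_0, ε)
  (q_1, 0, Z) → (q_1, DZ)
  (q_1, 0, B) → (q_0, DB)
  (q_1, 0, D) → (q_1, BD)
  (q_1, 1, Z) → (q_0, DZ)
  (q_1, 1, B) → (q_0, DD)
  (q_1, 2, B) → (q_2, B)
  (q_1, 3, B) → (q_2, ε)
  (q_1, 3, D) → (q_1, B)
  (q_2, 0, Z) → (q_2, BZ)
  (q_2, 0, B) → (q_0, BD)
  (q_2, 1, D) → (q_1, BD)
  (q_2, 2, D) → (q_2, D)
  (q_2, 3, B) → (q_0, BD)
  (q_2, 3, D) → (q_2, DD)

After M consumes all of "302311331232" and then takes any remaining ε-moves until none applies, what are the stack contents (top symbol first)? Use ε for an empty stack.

(q_0, 302311331232, Z)
  ε-move, top Z: go to q_1, push DZ → (q_1, 302311331232, DZ)
  read 3, top D: go to q_1, push B → (q_1, 02311331232, BZ)
  read 0, top B: go to q_0, push DB → (q_0, 2311331232, DBZ)
  read 2, top D: go to q_2, push ε → (q_2, 311331232, BZ)
  read 3, top B: go to q_0, push BD → (q_0, 11331232, BDZ)
  read 1, top B: go to q_2, push ε → (q_2, 1331232, DZ)
  read 1, top D: go to q_1, push BD → (q_1, 331232, BDZ)
  read 3, top B: go to q_2, push ε → (q_2, 31232, DZ)
  read 3, top D: go to q_2, push DD → (q_2, 1232, DDZ)
  read 1, top D: go to q_1, push BD → (q_1, 232, BDDZ)
  read 2, top B: go to q_2, push B → (q_2, 32, BDDZ)
  read 3, top B: go to q_0, push BD → (q_0, 2, BDDDZ)
  read 2, top B: go to q_1, push BB → (q_1, ε, BBDDDZ)
All input consumed in state q_1 with stack BBDDDZ.

BBDDDZ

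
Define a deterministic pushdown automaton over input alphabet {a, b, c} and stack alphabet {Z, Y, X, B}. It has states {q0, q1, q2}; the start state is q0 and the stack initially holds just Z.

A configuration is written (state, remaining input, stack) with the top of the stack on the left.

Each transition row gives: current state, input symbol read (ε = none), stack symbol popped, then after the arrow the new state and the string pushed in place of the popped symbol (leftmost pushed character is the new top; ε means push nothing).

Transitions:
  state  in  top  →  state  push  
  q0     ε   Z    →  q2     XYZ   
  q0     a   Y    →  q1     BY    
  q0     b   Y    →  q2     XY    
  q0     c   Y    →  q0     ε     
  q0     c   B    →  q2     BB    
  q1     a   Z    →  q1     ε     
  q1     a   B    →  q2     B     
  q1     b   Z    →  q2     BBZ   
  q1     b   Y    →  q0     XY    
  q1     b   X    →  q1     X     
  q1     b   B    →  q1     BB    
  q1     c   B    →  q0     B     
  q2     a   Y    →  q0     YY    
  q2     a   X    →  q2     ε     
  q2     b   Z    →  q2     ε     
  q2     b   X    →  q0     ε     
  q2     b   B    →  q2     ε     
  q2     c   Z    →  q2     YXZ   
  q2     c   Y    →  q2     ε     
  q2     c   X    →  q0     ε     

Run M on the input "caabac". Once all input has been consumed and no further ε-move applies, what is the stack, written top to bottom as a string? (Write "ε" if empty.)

YZ

(q0, caabac, Z) ⊢ (q2, caabac, XYZ) ⊢ (q0, aabac, YZ) ⊢ (q1, abac, BYZ) ⊢ (q2, bac, BYZ) ⊢ (q2, ac, YZ) ⊢ (q0, c, YYZ) ⊢ (q0, ε, YZ)
All input consumed in state q0 with stack YZ.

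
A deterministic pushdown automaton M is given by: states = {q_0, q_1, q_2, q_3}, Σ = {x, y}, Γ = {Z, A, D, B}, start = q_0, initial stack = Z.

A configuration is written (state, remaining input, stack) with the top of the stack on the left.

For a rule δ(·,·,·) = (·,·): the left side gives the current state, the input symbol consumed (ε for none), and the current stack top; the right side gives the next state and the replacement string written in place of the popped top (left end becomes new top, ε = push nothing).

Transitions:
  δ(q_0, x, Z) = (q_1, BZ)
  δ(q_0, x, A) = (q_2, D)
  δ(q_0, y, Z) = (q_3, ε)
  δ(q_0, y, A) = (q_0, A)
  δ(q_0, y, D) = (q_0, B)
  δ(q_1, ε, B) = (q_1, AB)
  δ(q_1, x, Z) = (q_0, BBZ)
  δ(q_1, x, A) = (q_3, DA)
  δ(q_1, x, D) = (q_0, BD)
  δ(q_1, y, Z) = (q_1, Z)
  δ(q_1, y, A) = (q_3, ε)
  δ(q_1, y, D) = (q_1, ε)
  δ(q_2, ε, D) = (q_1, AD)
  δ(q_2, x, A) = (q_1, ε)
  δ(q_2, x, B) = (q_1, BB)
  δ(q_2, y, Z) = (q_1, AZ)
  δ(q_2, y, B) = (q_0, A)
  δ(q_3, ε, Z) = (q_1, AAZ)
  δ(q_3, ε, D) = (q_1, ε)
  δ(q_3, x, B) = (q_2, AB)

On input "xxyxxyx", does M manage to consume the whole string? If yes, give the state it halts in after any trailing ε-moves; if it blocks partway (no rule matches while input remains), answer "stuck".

q_2

(q_0, xxyxxyx, Z)
  read x, top Z: go to q_1, push BZ → (q_1, xyxxyx, BZ)
  ε-move, top B: go to q_1, push AB → (q_1, xyxxyx, ABZ)
  read x, top A: go to q_3, push DA → (q_3, yxxyx, DABZ)
  ε-move, top D: go to q_1, push ε → (q_1, yxxyx, ABZ)
  read y, top A: go to q_3, push ε → (q_3, xxyx, BZ)
  read x, top B: go to q_2, push AB → (q_2, xyx, ABZ)
  read x, top A: go to q_1, push ε → (q_1, yx, BZ)
  ε-move, top B: go to q_1, push AB → (q_1, yx, ABZ)
  read y, top A: go to q_3, push ε → (q_3, x, BZ)
  read x, top B: go to q_2, push AB → (q_2, ε, ABZ)
All input consumed; M is in state q_2.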